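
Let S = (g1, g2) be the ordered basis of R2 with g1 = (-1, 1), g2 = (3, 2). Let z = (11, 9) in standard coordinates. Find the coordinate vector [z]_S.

(1, 4)

We seek scalars with c_1 g1 + c_2 g2 = z; equivalently solve M c = z where the columns of M are g1, g2.
System: -c_1 + 3c_2 = 11, c_1 + 2c_2 = 9; solving gives c_1 = 1, c_2 = 4.
Check: g1 + 4g2 = (11, 9).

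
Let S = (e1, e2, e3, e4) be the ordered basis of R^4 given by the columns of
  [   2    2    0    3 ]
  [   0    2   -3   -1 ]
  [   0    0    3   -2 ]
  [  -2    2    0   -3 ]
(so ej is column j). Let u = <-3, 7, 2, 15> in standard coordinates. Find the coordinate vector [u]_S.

[u]_S is the unique c with M c = u, where M has columns e1, ..., e4.
Gaussian elimination on [M | u] yields c = (-3, 3, 0, -1).
Check: -3e1 + 3e2 + 0·e3 - e4 = <-3, 7, 2, 15>.

<-3, 3, 0, -1>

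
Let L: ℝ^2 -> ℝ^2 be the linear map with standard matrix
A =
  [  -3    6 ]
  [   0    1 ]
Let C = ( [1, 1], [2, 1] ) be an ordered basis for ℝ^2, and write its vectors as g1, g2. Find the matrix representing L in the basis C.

The j-th column of [L]_C is [L(gj)]_C.
L(g1) = A g1 = [3, 1] = -g1 + 2g2, so column 1 is [-1, 2].
Repeating for g2 and assembling the columns gives [[-1, 2], [2, -1]].

[[-1, 2], [2, -1]]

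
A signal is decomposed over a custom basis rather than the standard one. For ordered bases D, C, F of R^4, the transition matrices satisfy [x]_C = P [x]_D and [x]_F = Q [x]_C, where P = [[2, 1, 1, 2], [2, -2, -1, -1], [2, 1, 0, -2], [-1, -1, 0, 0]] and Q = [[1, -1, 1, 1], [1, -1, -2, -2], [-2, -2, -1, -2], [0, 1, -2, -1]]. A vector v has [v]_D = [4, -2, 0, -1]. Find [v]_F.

[-3, -21, -38, -1]

Composing the changes, [v]_F = Q P [v]_D.
Q P = [[1, 3, 2, 1], [-2, 3, 2, 7], [-8, 3, 0, 0], [-1, -3, -1, 3]]; applying this to [4, -2, 0, -1] gives [-3, -21, -38, -1].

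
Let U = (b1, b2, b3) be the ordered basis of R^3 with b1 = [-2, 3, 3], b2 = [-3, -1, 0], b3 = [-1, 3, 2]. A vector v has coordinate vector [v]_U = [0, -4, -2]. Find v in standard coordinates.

[14, -2, -4]

The coordinates say v = 0·b1 - 4b2 - 2b3; adding the scaled basis vectors gives [14, -2, -4].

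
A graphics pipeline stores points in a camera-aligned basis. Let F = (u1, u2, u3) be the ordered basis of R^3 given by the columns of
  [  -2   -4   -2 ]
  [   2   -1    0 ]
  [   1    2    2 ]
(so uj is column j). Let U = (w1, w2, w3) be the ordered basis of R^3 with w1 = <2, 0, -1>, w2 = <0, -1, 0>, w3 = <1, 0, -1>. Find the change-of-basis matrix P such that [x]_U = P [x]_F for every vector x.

[[-1, -2, 0], [-2, 1, 0], [0, 0, -2]]

Column j of P is [uj]_U, since P maps F-coordinates to U-coordinates.
Expressing u1 in U: u1 = -w1 - 2w2 + 0·w3, so column 1 of P is <-1, -2, 0>.
Doing the same for each uj gives P = [[-1, -2, 0], [-2, 1, 0], [0, 0, -2]].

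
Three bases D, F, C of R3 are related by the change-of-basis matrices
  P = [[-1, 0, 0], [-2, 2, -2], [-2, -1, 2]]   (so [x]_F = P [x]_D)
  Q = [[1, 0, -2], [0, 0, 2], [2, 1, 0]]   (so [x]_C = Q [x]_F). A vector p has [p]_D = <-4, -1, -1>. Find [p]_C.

Composing the changes, [p]_C = Q P [p]_D.
Q P = [[3, 2, -4], [-4, -2, 4], [-4, 2, -2]]; applying this to <-4, -1, -1> gives <-10, 14, 16>.

<-10, 14, 16>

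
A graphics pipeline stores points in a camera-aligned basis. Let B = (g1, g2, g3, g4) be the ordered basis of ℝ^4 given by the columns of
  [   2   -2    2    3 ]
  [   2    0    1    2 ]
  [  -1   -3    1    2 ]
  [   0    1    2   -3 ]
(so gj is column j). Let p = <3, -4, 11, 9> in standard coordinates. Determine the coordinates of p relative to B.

<-3, -2, 4, -1>

[p]_B is the unique c with M c = p, where M has columns g1, ..., g4.
Row-reducing the augmented matrix [M | p] gives c = (-3, -2, 4, -1).
Check: -3g1 - 2g2 + 4g3 - g4 = <3, -4, 11, 9>.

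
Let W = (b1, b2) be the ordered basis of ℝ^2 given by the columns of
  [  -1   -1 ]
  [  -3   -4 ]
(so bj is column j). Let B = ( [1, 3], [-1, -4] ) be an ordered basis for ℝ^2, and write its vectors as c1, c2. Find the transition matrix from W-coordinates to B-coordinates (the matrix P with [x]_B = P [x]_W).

[[-1, 0], [0, 1]]

Take x = bj: its W-coordinates are the j-th standard unit vector, so P e_j — column j of P — equals [bj]_B.
b1 = -c1 + 0·c2, giving column 1 = [-1, 0]; repeating for each j gives P = [[-1, 0], [0, 1]].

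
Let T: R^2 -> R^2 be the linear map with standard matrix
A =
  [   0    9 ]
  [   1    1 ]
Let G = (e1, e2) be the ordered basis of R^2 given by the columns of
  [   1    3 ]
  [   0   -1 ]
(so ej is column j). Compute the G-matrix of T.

[[3, -3], [-1, -2]]

The j-th column of [T]_G is [T(ej)]_G.
T(e1) = A e1 = (0, 1) = 3e1 - e2, so column 1 is (3, -1).
Repeating for e2 and assembling the columns gives [[3, -3], [-1, -2]].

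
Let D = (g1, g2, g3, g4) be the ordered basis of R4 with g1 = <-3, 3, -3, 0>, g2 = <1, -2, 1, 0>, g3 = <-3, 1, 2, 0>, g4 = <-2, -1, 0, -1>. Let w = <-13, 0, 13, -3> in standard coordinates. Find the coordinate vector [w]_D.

[w]_D is the unique c with M c = w, where M has columns g1, ..., g4.
Solving this 4x4 system gives c = (-3, -4, 4, 3).
Check: -3g1 - 4g2 + 4g3 + 3g4 = <-13, 0, 13, -3>.

<-3, -4, 4, 3>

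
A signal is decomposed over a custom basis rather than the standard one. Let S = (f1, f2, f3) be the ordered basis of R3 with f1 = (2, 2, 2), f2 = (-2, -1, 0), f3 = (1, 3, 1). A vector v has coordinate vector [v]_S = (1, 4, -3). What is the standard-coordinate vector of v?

v = M [v]_S, where M has columns f1, ..., f3.
Carrying out the matrix-vector product, v = (-9, -11, -1).

(-9, -11, -1)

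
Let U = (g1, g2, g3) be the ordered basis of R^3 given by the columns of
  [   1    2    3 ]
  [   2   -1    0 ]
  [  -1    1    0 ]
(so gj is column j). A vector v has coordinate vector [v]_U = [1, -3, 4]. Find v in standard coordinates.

[7, 5, -4]

v = M [v]_U, where M has columns g1, ..., g3.
Carrying out the matrix-vector product, v = [7, 5, -4].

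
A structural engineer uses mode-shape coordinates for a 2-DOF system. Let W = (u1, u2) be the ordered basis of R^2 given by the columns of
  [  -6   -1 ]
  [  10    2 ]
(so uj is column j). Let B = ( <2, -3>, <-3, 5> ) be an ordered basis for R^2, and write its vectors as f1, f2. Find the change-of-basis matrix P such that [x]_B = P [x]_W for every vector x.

Take x = uj: its W-coordinates are the j-th standard unit vector, so P e_j — column j of P — equals [uj]_B.
u1 = 0·f1 + 2f2, giving column 1 = <0, 2>; repeating for each j gives P = [[0, 1], [2, 1]].

[[0, 1], [2, 1]]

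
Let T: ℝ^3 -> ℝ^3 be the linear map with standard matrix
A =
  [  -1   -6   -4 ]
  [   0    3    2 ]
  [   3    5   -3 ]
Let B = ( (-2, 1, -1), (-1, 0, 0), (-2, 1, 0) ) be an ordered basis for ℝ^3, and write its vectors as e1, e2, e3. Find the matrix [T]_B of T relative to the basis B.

[[-2, 3, 1], [-2, -1, -2], [3, -3, 2]]

Let P have columns e1, ..., e3. Then [T]_B = P^(-1) A P.
Here det P = 1, so P^(-1) is integer; computing A P first and then P^(-1)(A P) gives [[-2, 3, 1], [-2, -1, -2], [3, -3, 2]].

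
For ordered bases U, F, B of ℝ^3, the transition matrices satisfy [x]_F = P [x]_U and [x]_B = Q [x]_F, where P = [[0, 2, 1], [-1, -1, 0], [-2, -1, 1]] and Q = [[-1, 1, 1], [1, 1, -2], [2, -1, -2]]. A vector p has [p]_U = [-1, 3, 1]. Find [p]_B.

Apply P to get F-coordinates [7, -2, 0], then Q to get B-coordinates.
The result is [p]_B = [-9, 5, 16].

[-9, 5, 16]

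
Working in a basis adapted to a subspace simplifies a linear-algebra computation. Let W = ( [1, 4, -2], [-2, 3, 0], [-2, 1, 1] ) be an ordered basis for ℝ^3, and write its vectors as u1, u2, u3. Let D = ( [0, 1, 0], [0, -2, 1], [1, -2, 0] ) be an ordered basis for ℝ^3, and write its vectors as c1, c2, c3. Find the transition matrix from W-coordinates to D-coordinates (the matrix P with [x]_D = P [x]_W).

[[2, -1, -1], [-2, 0, 1], [1, -2, -2]]

Take x = uj: its W-coordinates are the j-th standard unit vector, so P e_j — column j of P — equals [uj]_D.
u1 = 2c1 - 2c2 + c3, giving column 1 = [2, -2, 1]; repeating for each j gives P = [[2, -1, -1], [-2, 0, 1], [1, -2, -2]].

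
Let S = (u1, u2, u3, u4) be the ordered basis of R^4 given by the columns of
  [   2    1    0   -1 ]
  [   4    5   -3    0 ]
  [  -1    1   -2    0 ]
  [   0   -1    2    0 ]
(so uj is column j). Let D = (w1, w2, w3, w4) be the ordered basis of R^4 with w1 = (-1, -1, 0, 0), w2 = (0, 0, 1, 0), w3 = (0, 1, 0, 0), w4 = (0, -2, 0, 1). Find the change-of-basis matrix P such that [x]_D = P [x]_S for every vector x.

[[-2, -1, 0, 1], [-1, 1, -2, 0], [2, 2, 1, 1], [0, -1, 2, 0]]

Take x = uj: its S-coordinates are the j-th standard unit vector, so P e_j — column j of P — equals [uj]_D.
u1 = -2w1 - w2 + 2w3 + 0·w4, giving column 1 = (-2, -1, 2, 0); repeating for each j gives P = [[-2, -1, 0, 1], [-1, 1, -2, 0], [2, 2, 1, 1], [0, -1, 2, 0]].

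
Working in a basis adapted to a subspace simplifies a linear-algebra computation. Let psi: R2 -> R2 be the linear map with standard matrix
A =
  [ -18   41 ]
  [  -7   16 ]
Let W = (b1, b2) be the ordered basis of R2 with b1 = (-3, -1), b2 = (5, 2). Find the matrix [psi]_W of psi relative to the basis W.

[[-1, 1], [2, -1]]

Let P have columns b1, b2. Then [psi]_W = P^(-1) A P.
Here det P = -1, so P^(-1) is integer; computing A P first and then P^(-1)(A P) gives [[-1, 1], [2, -1]].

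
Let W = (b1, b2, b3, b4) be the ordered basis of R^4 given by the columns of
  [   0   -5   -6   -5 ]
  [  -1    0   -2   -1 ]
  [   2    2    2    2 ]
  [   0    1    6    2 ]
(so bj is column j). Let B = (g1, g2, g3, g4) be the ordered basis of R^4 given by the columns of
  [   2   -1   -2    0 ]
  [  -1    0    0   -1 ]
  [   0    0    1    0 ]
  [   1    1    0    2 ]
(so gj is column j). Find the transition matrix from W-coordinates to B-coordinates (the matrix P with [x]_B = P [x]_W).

[[2, 0, 0, -1], [0, 1, 2, -1], [2, 2, 2, 2], [-1, 0, 2, 2]]

Let M have columns bj and N have columns gj. Then for every x, N [x]_B = x = M [x]_W, so P = N^(-1) M.
Since det N = 1, N^(-1) has integer entries; multiplying gives P = [[2, 0, 0, -1], [0, 1, 2, -1], [2, 2, 2, 2], [-1, 0, 2, 2]].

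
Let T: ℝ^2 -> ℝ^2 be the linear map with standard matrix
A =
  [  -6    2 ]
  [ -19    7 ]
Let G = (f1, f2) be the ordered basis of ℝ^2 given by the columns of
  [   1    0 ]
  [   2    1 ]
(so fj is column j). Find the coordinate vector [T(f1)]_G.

Compute T(f1) = A f1 = (-2, -5) in standard coordinates.
Then write this in G-coordinates: solve for y in y_1 f1 + y_2 f2 = (-2, -5).
This gives y = (-2, -1), which is column 1 of [T]_G.

(-2, -1)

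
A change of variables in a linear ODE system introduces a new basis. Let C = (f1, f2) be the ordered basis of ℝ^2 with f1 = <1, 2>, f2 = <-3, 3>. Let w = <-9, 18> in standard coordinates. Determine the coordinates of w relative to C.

We seek scalars with c_1 f1 + c_2 f2 = w; equivalently solve M c = w where the columns of M are f1, f2.
System: c_1 - 3c_2 = -9, 2c_1 + 3c_2 = 18; solving gives c_1 = 3, c_2 = 4.
Check: 3f1 + 4f2 = <-9, 18>.

<3, 4>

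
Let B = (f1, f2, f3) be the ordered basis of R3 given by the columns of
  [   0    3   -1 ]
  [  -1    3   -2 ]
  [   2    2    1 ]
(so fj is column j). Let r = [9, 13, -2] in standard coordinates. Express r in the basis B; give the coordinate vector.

[-4, 3, 0]

We seek scalars with c_1 f1 + ... + c_3 f3 = r; equivalently solve M c = r where the columns of M are f1, ..., f3.
Solving this 3x3 system gives c = (-4, 3, 0).
Check: -4f1 + 3f2 + 0·f3 = [9, 13, -2].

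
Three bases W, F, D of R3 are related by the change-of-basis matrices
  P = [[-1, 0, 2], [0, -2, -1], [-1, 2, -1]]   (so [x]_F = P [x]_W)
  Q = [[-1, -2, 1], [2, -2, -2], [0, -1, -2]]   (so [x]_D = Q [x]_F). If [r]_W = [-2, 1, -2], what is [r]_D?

First [r]_F = P [r]_W = [-2, 0, 6].
Then [r]_D = Q [r]_F = [8, -16, -12].

[8, -16, -12]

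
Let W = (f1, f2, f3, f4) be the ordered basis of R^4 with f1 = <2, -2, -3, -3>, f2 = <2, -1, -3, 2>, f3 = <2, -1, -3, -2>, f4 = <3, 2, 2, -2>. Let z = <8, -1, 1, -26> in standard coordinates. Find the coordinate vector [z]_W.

<4, -4, 1, 2>

We seek scalars with c_1 f1 + ... + c_4 f4 = z; equivalently solve M c = z where the columns of M are f1, ..., f4.
Gaussian elimination on [M | z] yields c = (4, -4, 1, 2).
Check: 4f1 - 4f2 + f3 + 2f4 = <8, -1, 1, -26>.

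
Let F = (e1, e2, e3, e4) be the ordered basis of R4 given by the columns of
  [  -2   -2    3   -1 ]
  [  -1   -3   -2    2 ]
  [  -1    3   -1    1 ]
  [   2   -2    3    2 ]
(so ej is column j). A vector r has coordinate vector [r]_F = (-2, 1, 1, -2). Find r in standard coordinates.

(7, -7, 2, -7)

r = M [r]_F, where M has columns e1, ..., e4.
Carrying out the matrix-vector product, r = (7, -7, 2, -7).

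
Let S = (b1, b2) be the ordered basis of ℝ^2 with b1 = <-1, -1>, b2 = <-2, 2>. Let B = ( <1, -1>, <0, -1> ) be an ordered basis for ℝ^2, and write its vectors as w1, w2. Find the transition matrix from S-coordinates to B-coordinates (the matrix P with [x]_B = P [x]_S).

[[-1, -2], [2, 0]]

Take x = bj: its S-coordinates are the j-th standard unit vector, so P e_j — column j of P — equals [bj]_B.
b1 = -w1 + 2w2, giving column 1 = <-1, 2>; repeating for each j gives P = [[-1, -2], [2, 0]].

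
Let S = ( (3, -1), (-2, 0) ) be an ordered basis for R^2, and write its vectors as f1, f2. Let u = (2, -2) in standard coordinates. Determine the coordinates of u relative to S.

We seek scalars with c_1 f1 + c_2 f2 = u; equivalently solve M c = u where the columns of M are f1, f2.
System: 3c_1 - 2c_2 = 2, -c_1 + 0c_2 = -2; solving gives c_1 = 2, c_2 = 2.
Check: 2f1 + 2f2 = (2, -2).

(2, 2)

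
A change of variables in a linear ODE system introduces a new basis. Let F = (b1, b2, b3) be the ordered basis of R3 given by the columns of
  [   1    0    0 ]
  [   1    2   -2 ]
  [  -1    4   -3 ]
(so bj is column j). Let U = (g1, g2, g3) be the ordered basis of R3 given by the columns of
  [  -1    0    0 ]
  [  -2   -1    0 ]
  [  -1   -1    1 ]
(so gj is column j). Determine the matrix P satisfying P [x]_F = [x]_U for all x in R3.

[[-1, 0, 0], [1, -2, 2], [-1, 2, -1]]

Let M have columns bj and N have columns gj. Then for every x, N [x]_U = x = M [x]_F, so P = N^(-1) M.
Since det N = 1, N^(-1) has integer entries; multiplying gives P = [[-1, 0, 0], [1, -2, 2], [-1, 2, -1]].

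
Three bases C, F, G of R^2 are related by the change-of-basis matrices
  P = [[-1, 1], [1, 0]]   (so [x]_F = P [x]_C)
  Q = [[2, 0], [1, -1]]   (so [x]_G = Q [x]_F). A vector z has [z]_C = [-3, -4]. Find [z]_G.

[-2, 2]

Apply P to get F-coordinates [-1, -3], then Q to get G-coordinates.
The result is [z]_G = [-2, 2].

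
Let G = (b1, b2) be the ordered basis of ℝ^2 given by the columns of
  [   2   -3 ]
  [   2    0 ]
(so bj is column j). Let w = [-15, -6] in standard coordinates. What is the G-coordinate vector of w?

[-3, 3]

[w]_G is the unique c with M c = w, where M has columns b1, b2.
System: 2c_1 - 3c_2 = -15, 2c_1 + 0c_2 = -6; solving gives c_1 = -3, c_2 = 3.
Check: -3b1 + 3b2 = [-15, -6].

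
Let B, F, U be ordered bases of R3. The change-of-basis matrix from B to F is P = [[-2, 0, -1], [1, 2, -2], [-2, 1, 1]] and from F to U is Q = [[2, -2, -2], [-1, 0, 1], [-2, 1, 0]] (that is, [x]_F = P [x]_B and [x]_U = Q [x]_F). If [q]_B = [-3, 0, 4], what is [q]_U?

Composing the changes, [q]_U = Q P [q]_B.
Q P = [[-2, -6, 0], [0, 1, 2], [5, 2, 0]]; applying this to [-3, 0, 4] gives [6, 8, -15].

[6, 8, -15]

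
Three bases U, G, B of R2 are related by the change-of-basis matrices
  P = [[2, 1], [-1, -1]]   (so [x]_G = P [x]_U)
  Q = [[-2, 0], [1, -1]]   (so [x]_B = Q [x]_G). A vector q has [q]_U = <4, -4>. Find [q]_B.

First [q]_G = P [q]_U = <4, 0>.
Then [q]_B = Q [q]_G = <-8, 4>.

<-8, 4>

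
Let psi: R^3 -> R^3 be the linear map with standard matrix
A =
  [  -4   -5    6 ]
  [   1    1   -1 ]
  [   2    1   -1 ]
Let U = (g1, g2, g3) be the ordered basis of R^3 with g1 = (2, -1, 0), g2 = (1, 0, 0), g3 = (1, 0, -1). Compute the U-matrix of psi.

[[-1, -1, -2], [2, 0, -3], [-3, -2, -3]]

Let P have columns g1, ..., g3. Then [psi]_U = P^(-1) A P.
Here det P = -1, so P^(-1) is integer; computing A P first and then P^(-1)(A P) gives [[-1, -1, -2], [2, 0, -3], [-3, -2, -3]].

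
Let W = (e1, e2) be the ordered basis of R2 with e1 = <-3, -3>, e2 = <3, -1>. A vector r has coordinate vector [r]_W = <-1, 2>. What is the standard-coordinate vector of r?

r = M [r]_W, where M has columns e1, e2.
Carrying out the matrix-vector product, r = <9, 1>.

<9, 1>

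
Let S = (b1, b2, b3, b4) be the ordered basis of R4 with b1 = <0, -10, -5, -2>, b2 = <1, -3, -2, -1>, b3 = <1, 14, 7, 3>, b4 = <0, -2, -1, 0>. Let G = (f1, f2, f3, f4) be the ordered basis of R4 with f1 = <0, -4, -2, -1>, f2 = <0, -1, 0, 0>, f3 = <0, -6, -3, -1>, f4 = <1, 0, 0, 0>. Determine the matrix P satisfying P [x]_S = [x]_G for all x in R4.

Column j of P is [bj]_G, since P maps S-coordinates to G-coordinates.
Expressing b1 in G: b1 = f1 + 0·f2 + f3 + 0·f4, so column 1 of P is <1, 0, 1, 0>.
Doing the same for each bj gives P = [[1, 1, -2, -1], [0, -1, 0, 0], [1, 0, -1, 1], [0, 1, 1, 0]].

[[1, 1, -2, -1], [0, -1, 0, 0], [1, 0, -1, 1], [0, 1, 1, 0]]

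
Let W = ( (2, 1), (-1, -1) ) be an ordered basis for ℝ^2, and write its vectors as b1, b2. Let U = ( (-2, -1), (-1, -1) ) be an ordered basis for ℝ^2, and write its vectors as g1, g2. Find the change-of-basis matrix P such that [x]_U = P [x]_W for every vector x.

[[-1, 0], [0, 1]]

Take x = bj: its W-coordinates are the j-th standard unit vector, so P e_j — column j of P — equals [bj]_U.
b1 = -g1 + 0·g2, giving column 1 = (-1, 0); repeating for each j gives P = [[-1, 0], [0, 1]].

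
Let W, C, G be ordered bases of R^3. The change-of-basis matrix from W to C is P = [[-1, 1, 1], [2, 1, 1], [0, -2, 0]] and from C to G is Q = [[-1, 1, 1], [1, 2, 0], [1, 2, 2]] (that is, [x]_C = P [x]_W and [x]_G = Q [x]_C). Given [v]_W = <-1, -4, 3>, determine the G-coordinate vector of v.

<5, -6, 10>

Apply P to get C-coordinates <0, -3, 8>, then Q to get G-coordinates.
The result is [v]_G = <5, -6, 10>.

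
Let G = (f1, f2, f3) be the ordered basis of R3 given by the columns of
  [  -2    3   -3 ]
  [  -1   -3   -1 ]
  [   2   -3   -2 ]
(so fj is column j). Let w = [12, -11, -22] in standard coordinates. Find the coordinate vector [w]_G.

[-3, 4, 2]

[w]_G is the unique c with M c = w, where M has columns f1, ..., f3.
Gaussian elimination on [M | w] yields c = (-3, 4, 2).
Check: -3f1 + 4f2 + 2f3 = [12, -11, -22].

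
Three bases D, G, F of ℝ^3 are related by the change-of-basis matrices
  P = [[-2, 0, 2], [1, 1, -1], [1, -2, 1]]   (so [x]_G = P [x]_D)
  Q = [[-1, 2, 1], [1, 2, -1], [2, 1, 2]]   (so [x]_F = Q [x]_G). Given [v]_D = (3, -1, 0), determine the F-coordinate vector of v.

Composing the changes, [v]_F = Q P [v]_D.
Q P = [[5, 0, -3], [-1, 4, -1], [-1, -3, 5]]; applying this to (3, -1, 0) gives (15, -7, 0).

(15, -7, 0)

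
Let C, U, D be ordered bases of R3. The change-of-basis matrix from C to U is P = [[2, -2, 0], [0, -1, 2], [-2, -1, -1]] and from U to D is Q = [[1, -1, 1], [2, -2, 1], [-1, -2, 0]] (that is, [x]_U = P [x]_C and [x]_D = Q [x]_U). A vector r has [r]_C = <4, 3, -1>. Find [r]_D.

<-3, 4, 8>

First [r]_U = P [r]_C = <2, -5, -10>.
Then [r]_D = Q [r]_U = <-3, 4, 8>.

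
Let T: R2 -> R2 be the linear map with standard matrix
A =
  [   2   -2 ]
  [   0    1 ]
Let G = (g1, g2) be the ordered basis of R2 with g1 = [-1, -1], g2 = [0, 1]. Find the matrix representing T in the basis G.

The j-th column of [T]_G is [T(gj)]_G.
T(g1) = A g1 = [0, -1] = 0·g1 - g2, so column 1 is [0, -1].
Repeating for g2 and assembling the columns gives [[0, 2], [-1, 3]].

[[0, 2], [-1, 3]]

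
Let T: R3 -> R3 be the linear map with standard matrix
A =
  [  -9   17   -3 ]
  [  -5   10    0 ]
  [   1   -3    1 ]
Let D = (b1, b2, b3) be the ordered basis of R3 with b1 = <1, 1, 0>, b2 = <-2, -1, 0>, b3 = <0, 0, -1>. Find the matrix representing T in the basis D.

With P the matrix whose columns are b1, ..., b3, [T]_D = P^(-1) A P.
Column by column: T(b1) = A b1 = <8, 5, -2>; its D-coordinates <2, -3, 2> give column 1.
Continuing for each basis vector yields [T]_D = [[2, -1, -3], [-3, -1, -3], [2, -1, 1]].

[[2, -1, -3], [-3, -1, -3], [2, -1, 1]]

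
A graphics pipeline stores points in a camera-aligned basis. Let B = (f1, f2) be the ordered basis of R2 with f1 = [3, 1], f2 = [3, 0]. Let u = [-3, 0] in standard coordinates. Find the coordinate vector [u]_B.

Write u = c_1 f1 + c_2 f2 and solve for the c_i.
System: 3c_1 + 3c_2 = -3, c_1 + 0c_2 = 0; solving gives c_1 = 0, c_2 = -1.
Check: 0·f1 - f2 = [-3, 0].

[0, -1]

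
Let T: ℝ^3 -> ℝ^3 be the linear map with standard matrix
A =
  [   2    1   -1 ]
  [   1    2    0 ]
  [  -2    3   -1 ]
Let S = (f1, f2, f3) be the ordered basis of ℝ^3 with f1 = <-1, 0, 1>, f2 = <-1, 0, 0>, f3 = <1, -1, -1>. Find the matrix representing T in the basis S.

[[2, 3, -3], [2, 0, 2], [1, 1, 1]]

The j-th column of [T]_S is [T(fj)]_S.
T(f1) = A f1 = <-3, -1, 1> = 2f1 + 2f2 + f3, so column 1 is <2, 2, 1>.
Repeating for f2, f3 and assembling the columns gives [[2, 3, -3], [2, 0, 2], [1, 1, 1]].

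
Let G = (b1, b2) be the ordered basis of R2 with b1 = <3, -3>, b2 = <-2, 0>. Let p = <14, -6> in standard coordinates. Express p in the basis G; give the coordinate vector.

<2, -4>

We seek scalars with c_1 b1 + c_2 b2 = p; equivalently solve M c = p where the columns of M are b1, b2.
System: 3c_1 - 2c_2 = 14, -3c_1 + 0c_2 = -6; solving gives c_1 = 2, c_2 = -4.
Check: 2b1 - 4b2 = <14, -6>.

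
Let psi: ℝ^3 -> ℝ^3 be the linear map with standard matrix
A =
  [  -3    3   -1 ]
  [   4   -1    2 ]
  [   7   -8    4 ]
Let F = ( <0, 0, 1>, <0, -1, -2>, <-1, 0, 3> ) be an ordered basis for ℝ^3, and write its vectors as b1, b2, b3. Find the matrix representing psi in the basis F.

The j-th column of [psi]_F is [psi(bj)]_F.
psi(b1) = A b1 = <-1, 2, 4> = -3b1 - 2b2 + b3, so column 1 is <-3, -2, 1>.
Repeating for b2, b3 and assembling the columns gives [[-3, 3, 1], [-2, 3, -2], [1, 1, 0]].

[[-3, 3, 1], [-2, 3, -2], [1, 1, 0]]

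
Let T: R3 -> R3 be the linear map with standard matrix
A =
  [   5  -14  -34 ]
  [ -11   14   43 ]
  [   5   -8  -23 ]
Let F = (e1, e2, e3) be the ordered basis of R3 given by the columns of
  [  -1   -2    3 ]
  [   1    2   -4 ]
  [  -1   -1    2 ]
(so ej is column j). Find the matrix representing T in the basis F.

[[-2, -1, 1], [-2, -2, -2], [3, -3, 0]]

With P the matrix whose columns are e1, ..., e3, [T]_F = P^(-1) A P.
Column by column: T(e1) = A e1 = [15, -18, 10]; its F-coordinates [-2, -2, 3] give column 1.
Continuing for each basis vector yields [T]_F = [[-2, -1, 1], [-2, -2, -2], [3, -3, 0]].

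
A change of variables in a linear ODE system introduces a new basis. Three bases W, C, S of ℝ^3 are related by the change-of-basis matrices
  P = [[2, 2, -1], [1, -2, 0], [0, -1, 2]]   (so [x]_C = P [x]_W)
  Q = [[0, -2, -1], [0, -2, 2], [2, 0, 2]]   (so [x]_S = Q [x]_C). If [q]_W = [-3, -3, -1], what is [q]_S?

[-7, -4, -20]

Composing the changes, [q]_S = Q P [q]_W.
Q P = [[-2, 5, -2], [-2, 2, 4], [4, 2, 2]]; applying this to [-3, -3, -1] gives [-7, -4, -20].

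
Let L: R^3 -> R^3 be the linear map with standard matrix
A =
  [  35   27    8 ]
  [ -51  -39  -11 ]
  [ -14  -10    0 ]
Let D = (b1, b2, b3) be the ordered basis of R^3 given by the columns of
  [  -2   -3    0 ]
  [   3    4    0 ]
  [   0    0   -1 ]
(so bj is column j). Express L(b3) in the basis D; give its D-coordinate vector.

Compute L(b3) = A b3 = (-8, 11, 0) in standard coordinates.
Then write this in D-coordinates: solve for y in y_1 b1 + ... + y_3 b3 = (-8, 11, 0).
This gives y = (1, 2, 0), which is column 3 of [L]_D.

(1, 2, 0)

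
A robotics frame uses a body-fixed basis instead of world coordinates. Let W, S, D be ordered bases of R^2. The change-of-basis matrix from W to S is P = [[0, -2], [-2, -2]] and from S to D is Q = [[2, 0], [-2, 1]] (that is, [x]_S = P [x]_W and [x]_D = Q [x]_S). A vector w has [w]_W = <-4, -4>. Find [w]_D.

<16, 0>

First [w]_S = P [w]_W = <8, 16>.
Then [w]_D = Q [w]_S = <16, 0>.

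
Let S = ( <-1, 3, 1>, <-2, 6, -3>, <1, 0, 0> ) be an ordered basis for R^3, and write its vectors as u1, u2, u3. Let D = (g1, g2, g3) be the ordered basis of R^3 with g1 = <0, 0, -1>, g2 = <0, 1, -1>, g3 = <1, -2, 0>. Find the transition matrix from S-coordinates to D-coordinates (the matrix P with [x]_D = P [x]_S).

[[-2, 1, -2], [1, 2, 2], [-1, -2, 1]]

Take x = uj: its S-coordinates are the j-th standard unit vector, so P e_j — column j of P — equals [uj]_D.
u1 = -2g1 + g2 - g3, giving column 1 = <-2, 1, -1>; repeating for each j gives P = [[-2, 1, -2], [1, 2, 2], [-1, -2, 1]].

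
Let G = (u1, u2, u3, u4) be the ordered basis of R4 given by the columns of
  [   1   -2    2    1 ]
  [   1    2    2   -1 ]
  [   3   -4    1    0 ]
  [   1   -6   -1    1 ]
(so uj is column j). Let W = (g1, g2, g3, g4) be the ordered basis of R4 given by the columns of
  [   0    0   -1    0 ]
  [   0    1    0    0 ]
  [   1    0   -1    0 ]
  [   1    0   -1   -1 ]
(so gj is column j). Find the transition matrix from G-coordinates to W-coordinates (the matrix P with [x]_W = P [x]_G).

Take x = uj: its G-coordinates are the j-th standard unit vector, so P e_j — column j of P — equals [uj]_W.
u1 = 2g1 + g2 - g3 + 2g4, giving column 1 = (2, 1, -1, 2); repeating for each j gives P = [[2, -2, -1, -1], [1, 2, 2, -1], [-1, 2, -2, -1], [2, 2, 2, -1]].

[[2, -2, -1, -1], [1, 2, 2, -1], [-1, 2, -2, -1], [2, 2, 2, -1]]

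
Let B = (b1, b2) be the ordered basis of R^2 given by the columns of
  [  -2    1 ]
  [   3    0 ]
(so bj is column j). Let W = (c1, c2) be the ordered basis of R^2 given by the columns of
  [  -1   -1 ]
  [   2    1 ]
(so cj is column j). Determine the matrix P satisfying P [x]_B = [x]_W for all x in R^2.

[[1, 1], [1, -2]]

Let M have columns bj and N have columns cj. Then for every x, N [x]_W = x = M [x]_B, so P = N^(-1) M.
Since det N = 1, N^(-1) has integer entries; multiplying gives P = [[1, 1], [1, -2]].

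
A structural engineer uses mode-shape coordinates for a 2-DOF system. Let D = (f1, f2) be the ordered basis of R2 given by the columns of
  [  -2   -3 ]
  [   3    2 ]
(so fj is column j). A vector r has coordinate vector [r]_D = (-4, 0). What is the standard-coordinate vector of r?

r = M [r]_D, where M has columns f1, f2.
Carrying out the matrix-vector product, r = (8, -12).

(8, -12)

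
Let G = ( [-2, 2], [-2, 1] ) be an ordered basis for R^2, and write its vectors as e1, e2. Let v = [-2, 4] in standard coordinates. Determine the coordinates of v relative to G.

Write v = c_1 e1 + c_2 e2 and solve for the c_i.
System: -2c_1 - 2c_2 = -2, 2c_1 + c_2 = 4; solving gives c_1 = 3, c_2 = -2.
Check: 3e1 - 2e2 = [-2, 4].

[3, -2]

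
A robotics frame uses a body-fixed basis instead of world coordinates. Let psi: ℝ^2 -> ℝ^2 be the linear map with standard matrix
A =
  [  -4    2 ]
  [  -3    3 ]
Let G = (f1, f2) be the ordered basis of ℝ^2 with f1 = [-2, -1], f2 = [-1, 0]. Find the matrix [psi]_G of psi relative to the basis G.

[[-3, -3], [0, 2]]

With P the matrix whose columns are f1, f2, [psi]_G = P^(-1) A P.
Column by column: psi(f1) = A f1 = [6, 3]; its G-coordinates [-3, 0] give column 1.
Continuing for each basis vector yields [psi]_G = [[-3, -3], [0, 2]].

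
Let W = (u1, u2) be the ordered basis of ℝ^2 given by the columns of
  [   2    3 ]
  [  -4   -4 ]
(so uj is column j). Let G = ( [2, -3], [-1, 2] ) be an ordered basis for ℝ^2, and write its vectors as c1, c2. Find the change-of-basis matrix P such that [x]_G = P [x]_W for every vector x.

[[0, 2], [-2, 1]]

Let M have columns uj and N have columns cj. Then for every x, N [x]_G = x = M [x]_W, so P = N^(-1) M.
Since det N = 1, N^(-1) has integer entries; multiplying gives P = [[0, 2], [-2, 1]].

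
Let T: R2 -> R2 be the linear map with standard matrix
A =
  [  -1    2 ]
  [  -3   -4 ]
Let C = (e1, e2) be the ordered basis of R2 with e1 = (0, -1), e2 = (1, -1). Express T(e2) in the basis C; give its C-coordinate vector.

(2, -3)

Column 2 of [T]_C is the C-coordinate vector of T(e2).
In standard coordinates T(e2) = A e2 = (-3, 1).
Converting to C: (-3, 1) = 2e1 - 3e2, so the coordinate vector is (2, -3).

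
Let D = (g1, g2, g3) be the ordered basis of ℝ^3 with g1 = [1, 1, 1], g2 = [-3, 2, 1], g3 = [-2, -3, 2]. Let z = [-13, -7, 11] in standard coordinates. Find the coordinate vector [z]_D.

[z]_D is the unique c with M c = z, where M has columns g1, ..., g3.
Gaussian elimination on [M | z] yields c = (1, 2, 4).
Check: g1 + 2g2 + 4g3 = [-13, -7, 11].

[1, 2, 4]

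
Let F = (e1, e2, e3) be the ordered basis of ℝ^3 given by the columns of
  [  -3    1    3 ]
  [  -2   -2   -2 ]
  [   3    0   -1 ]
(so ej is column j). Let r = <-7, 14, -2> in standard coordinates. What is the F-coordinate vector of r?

<-2, -1, -4>

[r]_F is the unique c with M c = r, where M has columns e1, ..., e3.
Gaussian elimination on [M | r] yields c = (-2, -1, -4).
Check: -2e1 - e2 - 4e3 = <-7, 14, -2>.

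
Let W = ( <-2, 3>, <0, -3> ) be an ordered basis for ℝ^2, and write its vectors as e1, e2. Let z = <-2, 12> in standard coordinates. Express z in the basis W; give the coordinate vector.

We seek scalars with c_1 e1 + c_2 e2 = z; equivalently solve M c = z where the columns of M are e1, e2.
System: -2c_1 + 0c_2 = -2, 3c_1 - 3c_2 = 12; solving gives c_1 = 1, c_2 = -3.
Check: e1 - 3e2 = <-2, 12>.

<1, -3>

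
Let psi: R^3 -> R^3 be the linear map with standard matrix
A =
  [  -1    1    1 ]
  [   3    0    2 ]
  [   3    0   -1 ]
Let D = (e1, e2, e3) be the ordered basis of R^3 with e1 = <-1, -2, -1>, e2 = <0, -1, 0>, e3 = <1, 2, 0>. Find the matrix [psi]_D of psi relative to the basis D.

[[2, 0, -3], [1, -2, -1], [0, -1, -2]]

With P the matrix whose columns are e1, ..., e3, [psi]_D = P^(-1) A P.
Column by column: psi(e1) = A e1 = <-2, -5, -2>; its D-coordinates <2, 1, 0> give column 1.
Continuing for each basis vector yields [psi]_D = [[2, 0, -3], [1, -2, -1], [0, -1, -2]].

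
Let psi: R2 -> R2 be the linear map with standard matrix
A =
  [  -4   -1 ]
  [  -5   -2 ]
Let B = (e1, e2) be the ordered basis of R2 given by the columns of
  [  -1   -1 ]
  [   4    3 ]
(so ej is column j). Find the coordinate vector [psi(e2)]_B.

<2, -3>

Column 2 of [psi]_B is the B-coordinate vector of psi(e2).
In standard coordinates psi(e2) = A e2 = <1, -1>.
Converting to B: <1, -1> = 2e1 - 3e2, so the coordinate vector is <2, -3>.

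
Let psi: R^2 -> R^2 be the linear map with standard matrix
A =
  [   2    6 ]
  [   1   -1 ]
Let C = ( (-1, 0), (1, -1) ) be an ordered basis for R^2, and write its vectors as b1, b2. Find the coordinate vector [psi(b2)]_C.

(2, -2)

Column 2 of [psi]_C is the C-coordinate vector of psi(b2).
In standard coordinates psi(b2) = A b2 = (-4, 2).
Converting to C: (-4, 2) = 2b1 - 2b2, so the coordinate vector is (2, -2).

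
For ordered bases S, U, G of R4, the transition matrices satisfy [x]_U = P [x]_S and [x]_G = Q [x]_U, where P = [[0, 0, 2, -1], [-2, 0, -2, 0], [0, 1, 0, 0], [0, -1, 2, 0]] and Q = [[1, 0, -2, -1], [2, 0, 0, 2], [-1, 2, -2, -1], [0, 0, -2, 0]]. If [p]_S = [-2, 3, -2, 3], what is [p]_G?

[-6, -28, 24, -6]

Composing the changes, [p]_G = Q P [p]_S.
Q P = [[0, -1, 0, -1], [0, -2, 8, -2], [-4, -1, -8, 1], [0, -2, 0, 0]]; applying this to [-2, 3, -2, 3] gives [-6, -28, 24, -6].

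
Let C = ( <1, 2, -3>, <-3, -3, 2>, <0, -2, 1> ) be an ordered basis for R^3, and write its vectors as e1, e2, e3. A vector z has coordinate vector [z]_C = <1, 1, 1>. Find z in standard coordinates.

<-2, -3, 0>

z = M [z]_C, where M has columns e1, ..., e3.
Carrying out the matrix-vector product, z = <-2, -3, 0>.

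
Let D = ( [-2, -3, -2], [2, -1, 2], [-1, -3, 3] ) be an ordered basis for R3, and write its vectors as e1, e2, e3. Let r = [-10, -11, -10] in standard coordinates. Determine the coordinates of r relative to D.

[4, -1, 0]

Write r = c_1 e1 + ... + c_3 e3 and solve for the c_i.
Solving this 3x3 system gives c = (4, -1, 0).
Check: 4e1 - e2 + 0·e3 = [-10, -11, -10].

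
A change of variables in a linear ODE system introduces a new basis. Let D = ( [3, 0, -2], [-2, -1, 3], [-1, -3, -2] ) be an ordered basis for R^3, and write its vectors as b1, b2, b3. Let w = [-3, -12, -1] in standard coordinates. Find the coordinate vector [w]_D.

Write w = c_1 b1 + ... + c_3 b3 and solve for the c_i.
Row-reducing the augmented matrix [M | w] gives c = (2, 3, 3).
Check: 2b1 + 3b2 + 3b3 = [-3, -12, -1].

[2, 3, 3]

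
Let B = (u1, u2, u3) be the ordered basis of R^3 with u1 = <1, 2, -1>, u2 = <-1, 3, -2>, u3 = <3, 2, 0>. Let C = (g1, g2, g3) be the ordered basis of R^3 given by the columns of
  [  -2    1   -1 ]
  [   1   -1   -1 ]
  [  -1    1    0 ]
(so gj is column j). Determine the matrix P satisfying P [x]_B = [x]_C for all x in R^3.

Let M have columns uj and N have columns gj. Then for every x, N [x]_C = x = M [x]_B, so P = N^(-1) M.
Since det N = -1, N^(-1) has integer entries; multiplying gives P = [[-1, 0, -1], [-2, -2, -1], [-1, -1, -2]].

[[-1, 0, -1], [-2, -2, -1], [-1, -1, -2]]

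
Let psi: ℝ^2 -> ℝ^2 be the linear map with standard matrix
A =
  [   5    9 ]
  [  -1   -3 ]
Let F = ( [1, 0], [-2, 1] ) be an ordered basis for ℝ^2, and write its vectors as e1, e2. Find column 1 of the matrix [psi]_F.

Compute psi(e1) = A e1 = [5, -1] in standard coordinates.
Then write this in F-coordinates: solve for y in y_1 e1 + y_2 e2 = [5, -1].
This gives y = [3, -1], which is column 1 of [psi]_F.

[3, -1]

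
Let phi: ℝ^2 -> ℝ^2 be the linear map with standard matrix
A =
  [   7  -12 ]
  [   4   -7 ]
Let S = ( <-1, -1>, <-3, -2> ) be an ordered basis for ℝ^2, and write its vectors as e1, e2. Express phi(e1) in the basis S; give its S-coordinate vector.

<1, -2>

Column 1 of [phi]_S is the S-coordinate vector of phi(e1).
In standard coordinates phi(e1) = A e1 = <5, 3>.
Converting to S: <5, 3> = e1 - 2e2, so the coordinate vector is <1, -2>.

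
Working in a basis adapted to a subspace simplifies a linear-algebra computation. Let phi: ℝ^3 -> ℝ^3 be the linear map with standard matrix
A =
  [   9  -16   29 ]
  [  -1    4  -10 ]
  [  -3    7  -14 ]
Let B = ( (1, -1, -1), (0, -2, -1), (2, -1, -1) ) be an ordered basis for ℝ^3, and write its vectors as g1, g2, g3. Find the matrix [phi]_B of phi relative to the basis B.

Let P have columns g1, ..., g3. Then [phi]_B = P^(-1) A P.
Here det P = -1, so P^(-1) is integer; computing A P first and then P^(-1)(A P) gives [[-2, 1, -1], [-1, -2, -3], [-1, 1, 3]].

[[-2, 1, -1], [-1, -2, -3], [-1, 1, 3]]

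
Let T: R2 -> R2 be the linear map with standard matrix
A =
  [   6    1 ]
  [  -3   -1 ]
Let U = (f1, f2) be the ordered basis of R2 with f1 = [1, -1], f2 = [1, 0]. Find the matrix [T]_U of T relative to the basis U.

[[2, 3], [3, 3]]

The j-th column of [T]_U is [T(fj)]_U.
T(f1) = A f1 = [5, -2] = 2f1 + 3f2, so column 1 is [2, 3].
Repeating for f2 and assembling the columns gives [[2, 3], [3, 3]].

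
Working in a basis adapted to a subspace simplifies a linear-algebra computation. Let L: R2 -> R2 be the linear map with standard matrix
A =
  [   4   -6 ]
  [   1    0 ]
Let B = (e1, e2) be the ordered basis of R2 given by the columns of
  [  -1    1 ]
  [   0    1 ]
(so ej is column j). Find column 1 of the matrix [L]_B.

[3, -1]

Compute L(e1) = A e1 = [-4, -1] in standard coordinates.
Then write this in B-coordinates: solve for y in y_1 e1 + y_2 e2 = [-4, -1].
This gives y = [3, -1], which is column 1 of [L]_B.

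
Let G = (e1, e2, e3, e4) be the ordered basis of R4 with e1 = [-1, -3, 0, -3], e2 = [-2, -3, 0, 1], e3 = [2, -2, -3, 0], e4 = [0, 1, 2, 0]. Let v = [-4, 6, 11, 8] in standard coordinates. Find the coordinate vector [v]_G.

[v]_G is the unique c with M c = v, where M has columns e1, ..., e4.
Solving this 4x4 system gives c = (-2, 2, -1, 4).
Check: -2e1 + 2e2 - e3 + 4e4 = [-4, 6, 11, 8].

[-2, 2, -1, 4]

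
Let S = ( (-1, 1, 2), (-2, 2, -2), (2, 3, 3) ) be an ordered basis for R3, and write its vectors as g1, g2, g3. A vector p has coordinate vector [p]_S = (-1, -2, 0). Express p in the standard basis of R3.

The coordinates say p = -g1 - 2g2 + 0·g3; adding the scaled basis vectors gives (5, -5, 2).

(5, -5, 2)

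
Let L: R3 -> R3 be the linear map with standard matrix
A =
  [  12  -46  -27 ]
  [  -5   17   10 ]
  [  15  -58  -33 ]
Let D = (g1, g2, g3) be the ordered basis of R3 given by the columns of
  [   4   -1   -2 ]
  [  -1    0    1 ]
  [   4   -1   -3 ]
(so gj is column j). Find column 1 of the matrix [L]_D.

Compute L(g1) = A g1 = (-14, 3, -14) in standard coordinates.
Then write this in D-coordinates: solve for y in y_1 g1 + ... + y_3 g3 = (-14, 3, -14).
This gives y = (-3, 2, 0), which is column 1 of [L]_D.

(-3, 2, 0)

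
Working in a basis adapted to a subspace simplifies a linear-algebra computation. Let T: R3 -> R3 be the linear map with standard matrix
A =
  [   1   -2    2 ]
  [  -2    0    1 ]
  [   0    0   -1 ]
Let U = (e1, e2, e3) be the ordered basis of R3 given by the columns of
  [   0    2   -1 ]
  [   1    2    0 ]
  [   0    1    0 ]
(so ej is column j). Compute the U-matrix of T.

[[0, -1, 2], [0, -1, 0], [2, -2, 1]]

The j-th column of [T]_U is [T(ej)]_U.
T(e1) = A e1 = (-2, 0, 0) = 0·e1 + 0·e2 + 2e3, so column 1 is (0, 0, 2).
Repeating for e2, e3 and assembling the columns gives [[0, -1, 2], [0, -1, 0], [2, -2, 1]].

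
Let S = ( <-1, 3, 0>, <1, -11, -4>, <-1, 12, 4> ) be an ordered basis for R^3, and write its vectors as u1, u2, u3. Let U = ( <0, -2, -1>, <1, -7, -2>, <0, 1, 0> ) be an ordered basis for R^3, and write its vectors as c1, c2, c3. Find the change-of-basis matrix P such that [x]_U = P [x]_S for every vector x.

Take x = uj: its S-coordinates are the j-th standard unit vector, so P e_j — column j of P — equals [uj]_U.
u1 = 2c1 - c2 + 0·c3, giving column 1 = <2, -1, 0>; repeating for each j gives P = [[2, 2, -2], [-1, 1, -1], [0, 0, 1]].

[[2, 2, -2], [-1, 1, -1], [0, 0, 1]]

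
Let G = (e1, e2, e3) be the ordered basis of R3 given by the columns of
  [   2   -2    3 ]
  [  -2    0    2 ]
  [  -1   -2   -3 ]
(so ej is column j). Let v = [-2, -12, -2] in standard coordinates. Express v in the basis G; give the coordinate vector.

Write v = c_1 e1 + ... + c_3 e3 and solve for the c_i.
Gaussian elimination on [M | v] yields c = (4, 2, -2).
Check: 4e1 + 2e2 - 2e3 = [-2, -12, -2].

[4, 2, -2]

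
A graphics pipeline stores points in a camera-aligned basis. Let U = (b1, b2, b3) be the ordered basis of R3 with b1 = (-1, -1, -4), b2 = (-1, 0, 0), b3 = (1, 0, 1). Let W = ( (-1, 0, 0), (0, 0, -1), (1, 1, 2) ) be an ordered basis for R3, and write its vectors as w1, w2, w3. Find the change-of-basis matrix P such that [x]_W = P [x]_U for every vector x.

[[0, 1, -1], [2, 0, -1], [-1, 0, 0]]

Take x = bj: its U-coordinates are the j-th standard unit vector, so P e_j — column j of P — equals [bj]_W.
b1 = 0·w1 + 2w2 - w3, giving column 1 = (0, 2, -1); repeating for each j gives P = [[0, 1, -1], [2, 0, -1], [-1, 0, 0]].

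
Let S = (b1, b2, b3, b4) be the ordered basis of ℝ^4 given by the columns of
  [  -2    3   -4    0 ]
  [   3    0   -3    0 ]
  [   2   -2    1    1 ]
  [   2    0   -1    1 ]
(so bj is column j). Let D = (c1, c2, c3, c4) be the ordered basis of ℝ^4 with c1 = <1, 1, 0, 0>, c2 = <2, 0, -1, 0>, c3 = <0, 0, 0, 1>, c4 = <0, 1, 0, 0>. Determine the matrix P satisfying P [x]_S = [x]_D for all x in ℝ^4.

[[2, -1, -2, 2], [-2, 2, -1, -1], [2, 0, -1, 1], [1, 1, -1, -2]]

Take x = bj: its S-coordinates are the j-th standard unit vector, so P e_j — column j of P — equals [bj]_D.
b1 = 2c1 - 2c2 + 2c3 + c4, giving column 1 = <2, -2, 2, 1>; repeating for each j gives P = [[2, -1, -2, 2], [-2, 2, -1, -1], [2, 0, -1, 1], [1, 1, -1, -2]].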